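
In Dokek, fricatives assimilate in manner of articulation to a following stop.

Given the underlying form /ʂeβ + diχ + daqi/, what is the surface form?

[ʂebdiqdaqi]

/β/ is a voiced bilabial fricative. The following trigger /d/ is a stop, so /β/ must become a stop as well.
Changing only its manner to stop gives [b] — the voiced bilabial stop.
The same rule applies at the second boundary: /χ/ → [q] next to /d/.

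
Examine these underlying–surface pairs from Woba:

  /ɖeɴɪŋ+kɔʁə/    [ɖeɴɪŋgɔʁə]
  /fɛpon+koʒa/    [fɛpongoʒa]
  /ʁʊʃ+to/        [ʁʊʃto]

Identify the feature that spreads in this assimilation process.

voicing

The segment that alternates is /k/, which surfaces as [g] when adjacent to /ŋ/.
/k/ is voiceless while /ŋ/ is voiced; the output [g] is voiced, matching the trigger — so the feature that spreads is voicing.
Checking the remaining alternation: /k/ → [g] after /n/ (voiceless → voiced, matching voiced) — only voicing changes, and always toward the preceding segment.
Nothing changes in [ʁʊʃto]: there the adjacent consonants already agree in voicing (/t/ and /ʃ/ are both voiceless), so this form is consistent with the same rule.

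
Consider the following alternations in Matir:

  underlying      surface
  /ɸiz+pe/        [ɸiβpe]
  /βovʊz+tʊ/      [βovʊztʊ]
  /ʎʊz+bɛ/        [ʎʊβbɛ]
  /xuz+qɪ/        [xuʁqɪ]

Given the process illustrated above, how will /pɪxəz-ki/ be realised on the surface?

[pɪxəɣki]

The data show regressive place assimilation: /z/ → [β] before /p/; /z/ → [β] before /b/; /z/ → [ʁ] before /q/. In each pair only place changes, matching the following consonant, while manner and voice stay constant.
Nothing changes in [βovʊztʊ]: there the adjacent consonants already agree in place (/z/ and /t/ are both alveolar), so this form is consistent with the same rule.
/z/ is a voiced alveolar fricative. The following trigger /k/ is velar, so /z/ must become velar as well.
The voiced velar fricative is [ɣ], so /z/ → [ɣ].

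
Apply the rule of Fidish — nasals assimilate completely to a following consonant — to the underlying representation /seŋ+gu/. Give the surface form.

/ŋ/ is the segment targeted by the rule; it sits immediately before /g/, so it assimilates completely and surfaces as [g].

[seggu]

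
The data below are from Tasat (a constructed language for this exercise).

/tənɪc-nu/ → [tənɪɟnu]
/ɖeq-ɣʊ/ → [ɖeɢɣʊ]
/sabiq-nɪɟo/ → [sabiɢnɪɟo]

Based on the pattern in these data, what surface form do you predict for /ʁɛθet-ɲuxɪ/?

The data show regressive voicing assimilation: /c/ → [ɟ] before /n/; /q/ → [ɢ] before /ɣ/; /q/ → [ɢ] before /n/. In each pair only voicing changes, matching the following consonant, while place and manner stay constant.
/t/ is a voiceless alveolar stop. The following trigger /ɲ/ is voiced, so /t/ must become voiced as well.
Changing only its voicing to voiced gives [d] — the voiced alveolar stop.

[ʁɛθedɲuxɪ]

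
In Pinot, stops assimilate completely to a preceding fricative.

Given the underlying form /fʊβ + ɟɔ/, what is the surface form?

/ɟ/ is the segment targeted by the rule; it sits immediately after /β/, so it assimilates completely and surfaces as [β].

[fʊββɔ]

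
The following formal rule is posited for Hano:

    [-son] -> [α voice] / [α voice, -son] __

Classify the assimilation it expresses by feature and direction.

The shared variable α links the value of [voice] on the target to the same value on the neighbouring segment, so voicing is the feature that assimilates.
Since the environment is written before the underscore, the trigger precedes the target; the direction is progressive.

progressive voicing assimilation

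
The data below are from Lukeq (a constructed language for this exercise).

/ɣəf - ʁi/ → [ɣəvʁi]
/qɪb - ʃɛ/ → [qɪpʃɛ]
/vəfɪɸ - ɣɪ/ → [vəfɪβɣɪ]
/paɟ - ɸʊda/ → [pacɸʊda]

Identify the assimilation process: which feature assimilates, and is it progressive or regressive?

regressive voicing assimilation

Comparing underlying and surface forms, /f/ → [v] is the alternation; the neighbouring /ʁ/ is constant.
The change voiceless → voiced matches the voicing of the following /ʁ/, identifying this as voicing assimilation.
Place and manner are unchanged, so the assimilation is partial, not total.
Checking the remaining alternations: /b/ → [p] before /ʃ/ (voiced → voiceless, matching voiceless); /ɸ/ → [β] before /ɣ/ (voiceless → voiced, matching voiced); /ɟ/ → [c] before /ɸ/ (voiced → voiceless, matching voiceless) — only voicing changes, and always toward the following segment.
Since the segment that changes precedes the conditioning segment, the assimilation is regressive.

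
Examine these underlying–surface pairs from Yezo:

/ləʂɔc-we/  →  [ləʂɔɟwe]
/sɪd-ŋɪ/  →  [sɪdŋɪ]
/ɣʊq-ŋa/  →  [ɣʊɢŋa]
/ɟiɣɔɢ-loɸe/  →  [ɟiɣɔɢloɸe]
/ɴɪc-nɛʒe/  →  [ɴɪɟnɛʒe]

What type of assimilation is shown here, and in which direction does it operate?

The segment that alternates is /c/, which surfaces as [ɟ] when adjacent to /w/.
/c/ is voiceless while /w/ is voiced; the output [ɟ] is voiced, matching the trigger — so the feature that spreads is voicing.
Place and manner are unchanged, so the assimilation is partial, not total.
Checking the remaining alternations: /q/ → [ɢ] before /ŋ/ (voiceless → voiced, matching voiced); /c/ → [ɟ] before /n/ (voiceless → voiced, matching voiced) — only voicing changes, and always toward the following segment.
No alternation appears in [sɪdŋɪ], [ɟiɣɔɢloɸe]: there the adjacent consonants already agree in voicing (/d/ and /ŋ/ are both voiced; /ɢ/ and /l/ are both voiced), so these forms are consistent with the same rule.
The trigger is the following segment, so the direction is regressive (anticipatory).

regressive voicing assimilation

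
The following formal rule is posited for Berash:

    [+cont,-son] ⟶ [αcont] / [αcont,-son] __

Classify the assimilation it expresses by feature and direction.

The rule copies [cont] (continuancy) from the environment onto the target fricatives; since [±cont] encodes the stop/fricative manner contrast, the assimilating dimension is manner.
The conditioning segment sits to the left of the focus bar, meaning the trigger precedes the segment that changes — progressive assimilation.

progressive manner assimilation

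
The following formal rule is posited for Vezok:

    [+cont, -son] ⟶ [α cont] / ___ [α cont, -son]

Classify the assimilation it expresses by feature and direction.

The shared variable α links the value of [cont] on the target to that of the neighbouring obstruent. [cont] distinguishes stops from fricatives — a manner-of-articulation feature — so this is manner assimilation.
The conditioning segment sits to the right of the focus bar, meaning the trigger follows the segment that changes — regressive assimilation.

regressive manner assimilation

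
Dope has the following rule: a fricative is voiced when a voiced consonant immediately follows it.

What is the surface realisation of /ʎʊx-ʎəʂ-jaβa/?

[ʎʊɣʎəʐjaβa]

The rule targets /x/ (voiceless velar fricative), which sits before the trigger /ʎ/ (voiced).
Changing only its voicing to voiced gives [ɣ] — the voiced velar fricative.
At the second juncture, /ʂ/ likewise becomes [ʐ] adjacent to /j/.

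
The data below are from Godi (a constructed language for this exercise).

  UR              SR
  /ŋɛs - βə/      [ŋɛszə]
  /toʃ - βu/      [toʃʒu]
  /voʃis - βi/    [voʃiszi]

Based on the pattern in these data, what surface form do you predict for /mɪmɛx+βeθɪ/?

The data show progressive place assimilation: /β/ → [z] after /s/; /β/ → [ʒ] after /ʃ/. In each pair only place changes, matching the preceding consonant, while manner and voice stay constant.
The rule targets /β/ (voiced bilabial fricative), which sits after the trigger /x/ (velar).
Changing only its place to velar gives [ɣ] — the voiced velar fricative.

[mɪmɛxɣeθɪ]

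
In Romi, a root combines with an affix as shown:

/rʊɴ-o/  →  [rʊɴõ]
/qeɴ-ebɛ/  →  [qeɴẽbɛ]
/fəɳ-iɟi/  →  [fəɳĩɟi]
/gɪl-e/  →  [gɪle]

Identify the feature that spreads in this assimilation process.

The vowel /o/ surfaces as nasalised [õ] next to the preceding nasal /ɴ/ — it has acquired the [+nasal] feature of its neighbour.
The other forms show the same pattern: /e/ → [ẽ] after /ɴ/; /i/ → [ĩ] after /ɳ/ — each time a vowel is nasalised next to a preceding nasal.
No change occurs in [gɪle] because the vowel at the boundary is adjacent to an oral consonant, not a nasal (/e/ next to /l/).

nasality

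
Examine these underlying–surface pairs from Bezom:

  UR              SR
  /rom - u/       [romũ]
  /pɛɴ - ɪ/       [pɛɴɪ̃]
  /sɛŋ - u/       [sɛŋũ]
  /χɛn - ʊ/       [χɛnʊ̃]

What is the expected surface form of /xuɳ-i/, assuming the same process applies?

[xuɳĩ]

The data show progressive nasality assimilation (vowel nasalisation): /u/ → [ũ] after /m/; /ɪ/ → [ɪ̃] after /ɴ/; /u/ → [ũ] after /ŋ/; /ʊ/ → [ʊ̃] after /n/ — a vowel is nasalised by an immediately preceding nasal consonant.
/i/ sits next to the nasal /ɳ/ and is therefore nasalised to [ĩ].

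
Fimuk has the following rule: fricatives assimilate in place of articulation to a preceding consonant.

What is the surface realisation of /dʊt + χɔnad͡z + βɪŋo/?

[dʊtsɔnad͡zzɪŋo]

/χ/ is a voiceless uvular fricative. The preceding trigger /t/ is alveolar, so /χ/ must become alveolar as well.
A voiceless alveolar fricative is [s], so the surface segment is [s].
At the second juncture, /β/ likewise becomes [z] adjacent to /d͡z/.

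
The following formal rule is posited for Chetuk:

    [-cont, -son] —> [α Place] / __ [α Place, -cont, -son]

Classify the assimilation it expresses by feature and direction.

regressive place assimilation

The shared variable α links the value of the place features (abbreviated [Place]) on the target to the same value on the neighbouring segment, so place is the feature that assimilates.
Since the environment is written after the underscore, the trigger follows the target; the direction is regressive.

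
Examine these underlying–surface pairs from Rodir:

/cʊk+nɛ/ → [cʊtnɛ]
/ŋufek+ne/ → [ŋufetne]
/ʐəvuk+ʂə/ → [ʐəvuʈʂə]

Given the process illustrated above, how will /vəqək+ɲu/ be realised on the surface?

The data show regressive place assimilation: /k/ → [t] before /n/; /k/ → [ʈ] before /ʂ/. In each pair only place changes, matching the following consonant, while manner and voice stay constant.
/k/ is a voiceless velar stop. The following trigger /ɲ/ is palatal, so /k/ must become palatal as well.
A voiceless palatal stop is [c], so the surface segment is [c].

[vəqəcɲu]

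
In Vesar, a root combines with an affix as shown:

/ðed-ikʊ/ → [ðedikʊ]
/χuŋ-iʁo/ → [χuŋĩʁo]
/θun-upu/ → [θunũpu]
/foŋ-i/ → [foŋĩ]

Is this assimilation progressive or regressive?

The vowel /i/ surfaces as nasalised [ĩ] next to the preceding nasal /ŋ/ — it has acquired the [+nasal] feature of its neighbour.
Likewise in the remaining data: /u/ → [ũ] after /n/ — each time a vowel is nasalised next to a preceding nasal.
No change occurs in [ðedikʊ] because the vowel at the boundary is adjacent to an oral consonant, not a nasal (/i/ next to /d/).
Because the conditioning nasal is to the left of the vowel that changes, the process is progressive (perseverative).

progressive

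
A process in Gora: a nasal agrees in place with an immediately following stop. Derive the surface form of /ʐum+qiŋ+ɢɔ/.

[ʐuɴqiɴɢɔ]

The rule targets /m/ (voiced bilabial nasal), which sits before the trigger /q/ (uvular).
A voiced uvular nasal is [ɴ], so the surface segment is [ɴ].
The same rule applies at the second boundary: /ŋ/ → [ɴ] next to /ɢ/.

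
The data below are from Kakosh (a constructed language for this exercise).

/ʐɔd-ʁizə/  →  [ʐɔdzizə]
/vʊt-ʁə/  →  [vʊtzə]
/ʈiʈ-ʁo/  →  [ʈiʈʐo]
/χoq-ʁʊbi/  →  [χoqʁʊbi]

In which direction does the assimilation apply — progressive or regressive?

Comparing underlying and surface forms, /ʁ/ → [z] is the alternation; the neighbouring /d/ is constant.
/ʁ/ is uvular while /d/ is alveolar; the output [z] is alveolar, matching the trigger — so the feature that spreads is place.
The other alternating forms pattern the same way: /ʁ/ → [z] after /t/ (uvular → alveolar, matching alveolar); /ʁ/ → [ʐ] after /ʈ/ (uvular → retroflex, matching retroflex) — only place changes, and always toward the preceding segment.
No alternation appears in [χoqʁʊbi]: there the adjacent consonants already agree in place (/ʁ/ and /q/ are both uvular), so this form is consistent with the same rule.
Since the segment that changes follows the conditioning segment, the assimilation is progressive.

progressive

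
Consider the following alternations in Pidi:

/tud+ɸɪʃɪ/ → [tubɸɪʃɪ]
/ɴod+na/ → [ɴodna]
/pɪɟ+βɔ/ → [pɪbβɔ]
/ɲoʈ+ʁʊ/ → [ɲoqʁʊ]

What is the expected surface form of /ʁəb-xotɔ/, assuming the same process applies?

[ʁəgxotɔ]

The data show regressive place assimilation: /d/ → [b] before /ɸ/; /ɟ/ → [b] before /β/; /ʈ/ → [q] before /ʁ/. In each pair only place changes, matching the following consonant, while manner and voice stay constant.
Nothing changes in [ɴodna]: there the adjacent consonants already agree in place (/d/ and /n/ are both alveolar), so this form is consistent with the same rule.
The rule targets /b/ (voiced bilabial stop), which sits before the trigger /x/ (velar).
Changing only its place to velar gives [g] — the voiced velar stop.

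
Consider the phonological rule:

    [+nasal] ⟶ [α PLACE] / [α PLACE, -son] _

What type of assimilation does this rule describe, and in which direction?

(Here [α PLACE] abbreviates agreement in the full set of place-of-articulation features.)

progressive place assimilation

The shared variable α links the value of the place features (abbreviated [PLACE]) on the target to the same value on the neighbouring segment, so place is the feature that assimilates.
The conditioning segment sits to the left of the focus bar, meaning the trigger precedes the segment that changes — progressive assimilation.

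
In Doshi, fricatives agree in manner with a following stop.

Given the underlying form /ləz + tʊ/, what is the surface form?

/z/ is a voiced alveolar fricative. The following trigger /t/ is a stop, so /z/ must become a stop as well.
A voiced alveolar stop is [d], so the surface segment is [d].

[lədtʊ]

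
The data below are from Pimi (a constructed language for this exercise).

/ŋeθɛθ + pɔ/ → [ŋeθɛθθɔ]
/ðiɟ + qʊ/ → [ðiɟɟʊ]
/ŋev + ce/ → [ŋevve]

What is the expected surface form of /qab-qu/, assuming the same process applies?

[qabbu]

The data show progressive total assimilation (/p/ → [θ] after /θ/; /q/ → [ɟ] after /ɟ/; /c/ → [v] after /v/): in every case the target segment becomes identical to its preceding neighbour, copying more than a single feature.
/q/ is the segment targeted by the rule; it sits immediately after /b/, so it assimilates completely and surfaces as [b].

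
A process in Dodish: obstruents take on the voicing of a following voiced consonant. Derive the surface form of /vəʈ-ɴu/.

/ʈ/ is a voiceless retroflex stop. The following trigger /ɴ/ is voiced, so /ʈ/ must become voiced as well.
The voiced retroflex stop is [ɖ], so /ʈ/ → [ɖ].

[vəɖɴu]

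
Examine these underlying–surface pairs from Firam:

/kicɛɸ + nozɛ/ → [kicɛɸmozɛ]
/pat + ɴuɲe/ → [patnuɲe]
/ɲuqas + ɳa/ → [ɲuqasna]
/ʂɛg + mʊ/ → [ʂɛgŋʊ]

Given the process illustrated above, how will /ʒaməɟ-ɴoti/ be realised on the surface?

The data show progressive place assimilation: /n/ → [m] after /ɸ/; /ɴ/ → [n] after /t/; /ɳ/ → [n] after /s/; /m/ → [ŋ] after /g/. In each pair only place changes, matching the preceding consonant, while manner and voice stay constant.
The rule targets /ɴ/ (voiced uvular nasal), which sits after the trigger /ɟ/ (palatal).
A voiced palatal nasal is [ɲ], so the surface segment is [ɲ].

[ʒaməɟɲoti]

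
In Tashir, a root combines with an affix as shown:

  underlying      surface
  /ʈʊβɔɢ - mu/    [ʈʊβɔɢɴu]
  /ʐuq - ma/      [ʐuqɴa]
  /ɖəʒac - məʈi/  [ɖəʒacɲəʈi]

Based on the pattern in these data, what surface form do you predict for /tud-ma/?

The data show progressive place assimilation: /m/ → [ɴ] after /ɢ/; /m/ → [ɴ] after /q/; /m/ → [ɲ] after /c/. In each pair only place changes, matching the preceding consonant, while manner and voice stay constant.
/m/ is a voiced bilabial nasal. The preceding trigger /d/ is alveolar, so /m/ must become alveolar as well.
Changing only its place to alveolar gives [n] — the voiced alveolar nasal.

[tudna]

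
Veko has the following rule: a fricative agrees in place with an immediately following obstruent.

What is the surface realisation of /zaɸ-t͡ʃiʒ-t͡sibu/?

[zaʃt͡ʃizt͡sibu]

/ɸ/ is a voiceless bilabial fricative. The following trigger /t͡ʃ/ is postalveolar, so /ɸ/ must become postalveolar as well.
A voiceless postalveolar fricative is [ʃ], so the surface segment is [ʃ].
The same rule applies at the second boundary: /ʒ/ → [z] next to /t͡s/.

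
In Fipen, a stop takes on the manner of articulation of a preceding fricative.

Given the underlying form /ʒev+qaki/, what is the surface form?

[ʒevχaki]

The rule targets /q/ (voiceless uvular stop), which sits after the trigger /v/ (fricative).
A voiceless uvular fricative is [χ], so the surface segment is [χ].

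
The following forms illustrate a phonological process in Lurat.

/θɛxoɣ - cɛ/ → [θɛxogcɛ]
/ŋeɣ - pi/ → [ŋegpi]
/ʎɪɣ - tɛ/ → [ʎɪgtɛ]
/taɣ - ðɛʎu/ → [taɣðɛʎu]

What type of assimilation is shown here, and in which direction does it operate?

Underlying /ɣ/ is realised as [g] next to /c/; /c/ itself does not change.
The change fricative → stop matches the manner of the following /c/, identifying this as manner assimilation.
Place and voice are unchanged, so the assimilation is partial, not total.
Checking the remaining alternations: /ɣ/ → [g] before /p/ (fricative → stop, matching a stop); /ɣ/ → [g] before /t/ (fricative → stop, matching a stop) — only manner changes, and always toward the following segment.
Nothing changes in [taɣðɛʎu]: there the adjacent consonants already agree in manner (/ɣ/ and /ð/ are both fricatives), so this form is consistent with the same rule.
Since the segment that changes precedes the conditioning segment, the assimilation is regressive.

regressive manner assimilation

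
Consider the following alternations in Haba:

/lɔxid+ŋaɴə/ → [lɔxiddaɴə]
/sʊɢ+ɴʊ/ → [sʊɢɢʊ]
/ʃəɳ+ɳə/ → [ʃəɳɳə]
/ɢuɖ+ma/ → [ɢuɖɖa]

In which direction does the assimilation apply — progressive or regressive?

progressive

The segment that alternates is /ŋ/, which surfaces as [d] when adjacent to /d/.
The output [d] is identical to the trigger /d/ — every feature (place, manner, voicing) has been copied — so this is total assimilation.
The other forms behave the same way: /ɴ/ → [ɢ] after /ɢ/; /m/ → [ɖ] after /ɖ/ — in each case the output is a copy of the preceding consonant.
In [ʃəɳɳə] the two consonants at the boundary are already identical (/ɳ/ + /ɳ/), so the rule applies vacuously and nothing changes.
The trigger is the preceding segment, so the direction is progressive (perseverative).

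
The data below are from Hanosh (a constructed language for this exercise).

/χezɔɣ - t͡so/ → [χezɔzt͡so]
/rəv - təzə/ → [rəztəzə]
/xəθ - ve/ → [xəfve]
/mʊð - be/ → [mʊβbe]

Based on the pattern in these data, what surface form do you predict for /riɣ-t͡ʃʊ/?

The data show regressive place assimilation: /ɣ/ → [z] before /t͡s/; /v/ → [z] before /t/; /θ/ → [f] before /v/; /ð/ → [β] before /b/. In each pair only place changes, matching the following consonant, while manner and voice stay constant.
The rule targets /ɣ/ (voiced velar fricative), which sits before the trigger /t͡ʃ/ (postalveolar).
Changing only its place to postalveolar gives [ʒ] — the voiced postalveolar fricative.

[riʒt͡ʃʊ]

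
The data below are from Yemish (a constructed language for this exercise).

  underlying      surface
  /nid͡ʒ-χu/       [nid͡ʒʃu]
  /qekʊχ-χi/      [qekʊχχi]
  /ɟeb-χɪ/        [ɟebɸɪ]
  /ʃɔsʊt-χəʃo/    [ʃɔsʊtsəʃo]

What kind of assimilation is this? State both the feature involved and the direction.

progressive place assimilation

The segment that alternates is /χ/, which surfaces as [ʃ] when adjacent to /d͡ʒ/.
/χ/ is uvular while /d͡ʒ/ is postalveolar; the output [ʃ] is postalveolar, matching the trigger — so the feature that spreads is place.
Manner and voice are unchanged, so the assimilation is partial, not total.
The other alternating forms pattern the same way: /χ/ → [ɸ] after /b/ (uvular → bilabial, matching bilabial); /χ/ → [s] after /t/ (uvular → alveolar, matching alveolar) — only place changes, and always toward the preceding segment.
Nothing changes in [qekʊχχi]: there the adjacent consonants already agree in place (/χ/ and /χ/ are both uvular), so this form is consistent with the same rule.
The trigger is the preceding segment, so the direction is progressive (perseverative).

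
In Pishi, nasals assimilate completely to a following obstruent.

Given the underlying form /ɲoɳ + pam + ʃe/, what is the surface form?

/ɳ/ is the segment targeted by the rule; it sits immediately before /p/, so it assimilates completely and surfaces as [p].
The same rule applies at the second boundary: /m/ → [ʃ] next to /ʃ/.

[ɲoppaʃʃe]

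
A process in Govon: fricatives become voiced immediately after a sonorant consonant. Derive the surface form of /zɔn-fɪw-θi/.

/f/ is a voiceless labiodental fricative. The preceding trigger /n/ is voiced, so /f/ must become voiced as well.
A voiced labiodental fricative is [v], so the surface segment is [v].
At the second juncture, /θ/ likewise becomes [ð] adjacent to /w/.

[zɔnvɪwði]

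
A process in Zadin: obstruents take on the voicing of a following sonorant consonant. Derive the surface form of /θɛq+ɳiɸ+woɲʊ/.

[θɛɢɳiβwoɲʊ]

The rule targets /q/ (voiceless uvular stop), which sits before the trigger /ɳ/ (voiced).
Changing only its voicing to voiced gives [ɢ] — the voiced uvular stop.
The same rule applies at the second boundary: /ɸ/ → [β] next to /w/.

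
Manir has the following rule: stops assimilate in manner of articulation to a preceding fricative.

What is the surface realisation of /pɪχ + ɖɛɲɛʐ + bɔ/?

[pɪχʐɛɲɛʐβɔ]

The rule targets /ɖ/ (voiced retroflex stop), which sits after the trigger /χ/ (fricative).
A voiced retroflex fricative is [ʐ], so the surface segment is [ʐ].
The same rule applies at the second boundary: /b/ → [β] next to /ʐ/.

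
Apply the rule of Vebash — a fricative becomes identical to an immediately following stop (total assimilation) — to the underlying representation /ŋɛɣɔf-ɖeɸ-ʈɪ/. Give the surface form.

/f/ is the segment targeted by the rule; it sits immediately before /ɖ/, so it assimilates completely and surfaces as [ɖ].
At the second juncture, /ɸ/ likewise becomes [ʈ] adjacent to /ʈ/.

[ŋɛɣɔɖɖeʈʈɪ]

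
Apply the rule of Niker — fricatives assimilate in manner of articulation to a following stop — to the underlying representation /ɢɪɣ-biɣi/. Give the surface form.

The rule targets /ɣ/ (voiced velar fricative), which sits before the trigger /b/ (stop).
A voiced velar stop is [g], so the surface segment is [g].

[ɢɪgbiɣi]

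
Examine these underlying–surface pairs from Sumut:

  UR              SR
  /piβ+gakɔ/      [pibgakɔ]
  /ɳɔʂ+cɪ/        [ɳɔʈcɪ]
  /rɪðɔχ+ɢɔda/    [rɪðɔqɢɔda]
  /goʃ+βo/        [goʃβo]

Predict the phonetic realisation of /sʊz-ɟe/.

[sʊdɟe]

The data show regressive manner assimilation: /β/ → [b] before /g/; /ʂ/ → [ʈ] before /c/; /χ/ → [q] before /ɢ/. In each pair only manner changes, matching the following consonant, while place and voice stay constant.
Nothing changes in [goʃβo]: there the adjacent consonants already agree in manner (/ʃ/ and /β/ are both fricatives), so this form is consistent with the same rule.
The rule targets /z/ (voiced alveolar fricative), which sits before the trigger /ɟ/ (stop).
The voiced alveolar stop is [d], so /z/ → [d].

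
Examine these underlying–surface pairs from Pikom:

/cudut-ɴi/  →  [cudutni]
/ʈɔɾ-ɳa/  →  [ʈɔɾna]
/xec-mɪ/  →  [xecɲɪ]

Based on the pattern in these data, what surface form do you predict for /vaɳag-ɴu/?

[vaɳagŋu]

The data show progressive place assimilation: /ɴ/ → [n] after /t/; /ɳ/ → [n] after /ɾ/; /m/ → [ɲ] after /c/. In each pair only place changes, matching the preceding consonant, while manner and voice stay constant.
The rule targets /ɴ/ (voiced uvular nasal), which sits after the trigger /g/ (velar).
A voiced velar nasal is [ŋ], so the surface segment is [ŋ].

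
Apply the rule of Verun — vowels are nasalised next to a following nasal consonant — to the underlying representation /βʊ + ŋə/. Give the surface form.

[βʊ̃ŋə]

/ʊ/ sits next to the nasal /ŋ/ and is therefore nasalised to [ʊ̃].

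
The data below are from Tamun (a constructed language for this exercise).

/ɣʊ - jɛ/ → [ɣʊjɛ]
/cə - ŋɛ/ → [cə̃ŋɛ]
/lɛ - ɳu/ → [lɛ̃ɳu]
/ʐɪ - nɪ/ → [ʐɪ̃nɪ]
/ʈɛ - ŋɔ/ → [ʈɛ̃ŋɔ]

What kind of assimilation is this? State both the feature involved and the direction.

regressive nasality assimilation (vowel nasalisation)

The vowel /ə/ surfaces as nasalised [ə̃] next to the following nasal /ŋ/ — it has acquired the [+nasal] feature of its neighbour.
Likewise in the remaining data: /ɛ/ → [ɛ̃] before /ɳ/; /ɪ/ → [ɪ̃] before /n/; /ɛ/ → [ɛ̃] before /ŋ/ — each time a vowel is nasalised next to a following nasal.
No change occurs in [ɣʊjɛ] because the vowel at the boundary is adjacent to an oral consonant, not a nasal (/ʊ/ next to /j/).
Because the conditioning nasal is to the right of the vowel that changes, the process is regressive (anticipatory).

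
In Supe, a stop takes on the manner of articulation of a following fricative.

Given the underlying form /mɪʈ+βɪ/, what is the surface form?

/ʈ/ is a voiceless retroflex stop. The following trigger /β/ is a fricative, so /ʈ/ must become a fricative as well.
The voiceless retroflex fricative is [ʂ], so /ʈ/ → [ʂ].

[mɪʂβɪ]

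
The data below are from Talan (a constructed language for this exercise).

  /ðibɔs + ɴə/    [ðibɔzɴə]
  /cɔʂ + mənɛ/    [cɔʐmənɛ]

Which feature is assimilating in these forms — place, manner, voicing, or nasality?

Comparing underlying and surface forms, /s/ → [z] is the alternation; the neighbouring /ɴ/ is constant.
/s/ is voiceless while /ɴ/ is voiced; the output [z] is voiced, matching the trigger — so the feature that spreads is voicing.
Checking the remaining alternation: /ʂ/ → [ʐ] before /m/ (voiceless → voiced, matching voiced) — only voicing changes, and always toward the following segment.

voicing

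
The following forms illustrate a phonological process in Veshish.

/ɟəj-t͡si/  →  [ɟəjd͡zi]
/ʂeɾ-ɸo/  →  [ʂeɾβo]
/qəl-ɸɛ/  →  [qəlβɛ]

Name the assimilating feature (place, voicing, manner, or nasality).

The segment that alternates is /t͡s/, which surfaces as [d͡z] when adjacent to /j/.
The change voiceless → voiced matches the voicing of the preceding /j/, identifying this as voicing assimilation.
The other alternating forms pattern the same way: /ɸ/ → [β] after /ɾ/ (voiceless → voiced, matching voiced); /ɸ/ → [β] after /l/ (voiceless → voiced, matching voiced) — only voicing changes, and always toward the preceding segment.

voicing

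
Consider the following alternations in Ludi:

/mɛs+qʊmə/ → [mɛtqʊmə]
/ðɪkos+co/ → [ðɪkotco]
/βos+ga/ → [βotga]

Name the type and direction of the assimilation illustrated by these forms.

regressive manner assimilation

Comparing underlying and surface forms, /s/ → [t] is the alternation; the neighbouring /q/ is constant.
/s/ is a fricative while /q/ is a stop; the output [t] is a stop, matching the trigger — so the feature that spreads is manner.
Place and voice are unchanged, so the assimilation is partial, not total.
The other alternating forms pattern the same way: /s/ → [t] before /c/ (fricative → stop, matching a stop); /s/ → [t] before /g/ (fricative → stop, matching a stop) — only manner changes, and always toward the following segment.
Since the segment that changes precedes the conditioning segment, the assimilation is regressive.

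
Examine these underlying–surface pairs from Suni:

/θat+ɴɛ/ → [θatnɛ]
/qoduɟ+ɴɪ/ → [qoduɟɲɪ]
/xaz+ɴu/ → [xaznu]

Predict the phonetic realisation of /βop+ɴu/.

[βopmu]

The data show progressive place assimilation: /ɴ/ → [n] after /t/; /ɴ/ → [ɲ] after /ɟ/; /ɴ/ → [n] after /z/. In each pair only place changes, matching the preceding consonant, while manner and voice stay constant.
/ɴ/ is a voiced uvular nasal. The preceding trigger /p/ is bilabial, so /ɴ/ must become bilabial as well.
The voiced bilabial nasal is [m], so /ɴ/ → [m].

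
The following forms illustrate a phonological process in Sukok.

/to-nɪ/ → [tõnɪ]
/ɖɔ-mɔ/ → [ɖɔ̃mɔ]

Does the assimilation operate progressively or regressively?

The vowel /o/ surfaces as nasalised [õ] next to the following nasal /n/ — it has acquired the [+nasal] feature of its neighbour.
The other form shows the same pattern: /ɔ/ → [ɔ̃] before /m/ — each time a vowel is nasalised next to a following nasal.
Because the conditioning nasal is to the right of the vowel that changes, the process is regressive (anticipatory).

regressive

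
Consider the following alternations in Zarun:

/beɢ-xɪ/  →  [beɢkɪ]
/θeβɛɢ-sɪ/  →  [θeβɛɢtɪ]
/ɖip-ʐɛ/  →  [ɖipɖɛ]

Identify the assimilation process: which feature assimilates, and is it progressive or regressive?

progressive manner assimilation

The segment that alternates is /x/, which surfaces as [k] when adjacent to /ɢ/.
The change fricative → stop matches the manner of the preceding /ɢ/, identifying this as manner assimilation.
Place and voice are unchanged, so the assimilation is partial, not total.
Checking the remaining alternations: /s/ → [t] after /ɢ/ (fricative → stop, matching a stop); /ʐ/ → [ɖ] after /p/ (fricative → stop, matching a stop) — only manner changes, and always toward the preceding segment.
Since the segment that changes follows the conditioning segment, the assimilation is progressive.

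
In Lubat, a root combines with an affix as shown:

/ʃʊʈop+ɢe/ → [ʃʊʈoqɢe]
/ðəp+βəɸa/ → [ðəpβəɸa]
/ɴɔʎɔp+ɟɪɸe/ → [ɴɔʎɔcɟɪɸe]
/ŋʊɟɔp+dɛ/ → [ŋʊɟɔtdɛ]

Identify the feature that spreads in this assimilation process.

place

Underlying /p/ is realised as [q] next to /ɢ/; /ɢ/ itself does not change.
The change bilabial → uvular matches the place of the following /ɢ/, identifying this as place assimilation.
Checking the remaining alternations: /p/ → [c] before /ɟ/ (bilabial → palatal, matching palatal); /p/ → [t] before /d/ (bilabial → alveolar, matching alveolar) — only place changes, and always toward the following segment.
Nothing changes in [ðəpβəɸa]: there the adjacent consonants already agree in place (/p/ and /β/ are both bilabial), so this form is consistent with the same rule.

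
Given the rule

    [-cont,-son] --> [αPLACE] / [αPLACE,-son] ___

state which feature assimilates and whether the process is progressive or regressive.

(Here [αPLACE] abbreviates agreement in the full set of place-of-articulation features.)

progressive place assimilation

The rule copies the place features (abbreviated [PLACE]) from the environment onto the target, so the assimilating feature is place.
Since the environment is written before the underscore, the trigger precedes the target; the direction is progressive.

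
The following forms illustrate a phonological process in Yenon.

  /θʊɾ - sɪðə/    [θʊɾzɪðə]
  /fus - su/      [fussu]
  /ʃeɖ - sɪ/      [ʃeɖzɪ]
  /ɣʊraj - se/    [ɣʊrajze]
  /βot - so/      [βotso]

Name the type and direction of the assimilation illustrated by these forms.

progressive voicing assimilation

Underlying /s/ is realised as [z] next to /ɾ/; /ɾ/ itself does not change.
The change voiceless → voiced matches the voicing of the preceding /ɾ/, identifying this as voicing assimilation.
Place and manner are unchanged, so the assimilation is partial, not total.
The other alternating forms pattern the same way: /s/ → [z] after /ɖ/ (voiceless → voiced, matching voiced); /s/ → [z] after /j/ (voiceless → voiced, matching voiced) — only voicing changes, and always toward the preceding segment.
Nothing changes in [fussu], [βotso]: there the adjacent consonants already agree in voicing (/s/ and /s/ are both voiceless; /s/ and /t/ are both voiceless), so these forms are consistent with the same rule.
Since the segment that changes follows the conditioning segment, the assimilation is progressive.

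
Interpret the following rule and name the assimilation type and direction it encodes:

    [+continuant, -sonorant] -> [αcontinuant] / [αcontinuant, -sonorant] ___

The rule copies [continuant] (continuancy) from the environment onto the target fricatives; since [±continuant] encodes the stop/fricative manner contrast, the assimilating dimension is manner.
The conditioning segment sits to the left of the focus bar, meaning the trigger precedes the segment that changes — progressive assimilation.

progressive manner assimilation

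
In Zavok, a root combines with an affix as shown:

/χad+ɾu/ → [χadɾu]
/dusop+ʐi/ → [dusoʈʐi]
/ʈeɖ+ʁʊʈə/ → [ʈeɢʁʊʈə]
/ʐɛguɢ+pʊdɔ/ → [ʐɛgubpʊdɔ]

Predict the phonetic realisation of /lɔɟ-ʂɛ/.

[lɔɖʂɛ]

The data show regressive place assimilation: /p/ → [ʈ] before /ʐ/; /ɖ/ → [ɢ] before /ʁ/; /ɢ/ → [b] before /p/. In each pair only place changes, matching the following consonant, while manner and voice stay constant.
No alternation appears in [χadɾu]: there the adjacent consonants already agree in place (/d/ and /ɾ/ are both alveolar), so this form is consistent with the same rule.
/ɟ/ is a voiced palatal stop. The following trigger /ʂ/ is retroflex, so /ɟ/ must become retroflex as well.
Changing only its place to retroflex gives [ɖ] — the voiced retroflex stop.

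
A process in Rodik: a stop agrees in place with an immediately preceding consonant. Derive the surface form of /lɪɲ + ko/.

[lɪɲco]

/k/ is a voiceless velar stop. The preceding trigger /ɲ/ is palatal, so /k/ must become palatal as well.
The voiceless palatal stop is [c], so /k/ → [c].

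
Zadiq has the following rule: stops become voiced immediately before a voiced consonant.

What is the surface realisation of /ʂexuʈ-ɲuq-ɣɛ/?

[ʂexuɖɲuɢɣɛ]

The rule targets /ʈ/ (voiceless retroflex stop), which sits before the trigger /ɲ/ (voiced).
A voiced retroflex stop is [ɖ], so the surface segment is [ɖ].
The same rule applies at the second boundary: /q/ → [ɢ] next to /ɣ/.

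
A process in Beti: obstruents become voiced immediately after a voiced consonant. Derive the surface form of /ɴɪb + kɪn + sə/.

[ɴɪbgɪnzə]

/k/ is a voiceless velar stop. The preceding trigger /b/ is voiced, so /k/ must become voiced as well.
Changing only its voicing to voiced gives [g] — the voiced velar stop.
At the second juncture, /s/ likewise becomes [z] adjacent to /n/.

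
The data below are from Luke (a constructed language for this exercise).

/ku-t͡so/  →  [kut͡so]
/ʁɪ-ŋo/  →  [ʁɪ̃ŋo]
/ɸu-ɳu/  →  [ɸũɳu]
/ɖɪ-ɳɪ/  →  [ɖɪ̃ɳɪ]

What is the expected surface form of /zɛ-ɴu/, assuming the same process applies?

[zɛ̃ɴu]

The data show regressive nasality assimilation (vowel nasalisation): /ɪ/ → [ɪ̃] before /ŋ/; /u/ → [ũ] before /ɳ/; /ɪ/ → [ɪ̃] before /ɳ/ — a vowel is nasalised by an immediately following nasal consonant.
No change occurs in [kut͡so] because the vowel at the boundary is adjacent to an oral consonant, not a nasal (/u/ next to /t͡s/).
The vowel /ɛ/ is adjacent to the following nasal /ɴ/, so it acquires [+nasal] and surfaces as [ɛ̃].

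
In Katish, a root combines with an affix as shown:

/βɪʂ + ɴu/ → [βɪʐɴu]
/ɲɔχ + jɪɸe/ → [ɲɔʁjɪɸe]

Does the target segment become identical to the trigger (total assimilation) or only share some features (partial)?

Underlying /ʂ/ is realised as [ʐ] next to /ɴ/; /ɴ/ itself does not change.
The change voiceless → voiced matches the voicing of the following /ɴ/, identifying this as voicing assimilation.
Place and manner are unchanged, so the assimilation is partial, not total.
The same holds elsewhere in the data: /χ/ → [ʁ] before /j/ (voiceless → voiced, matching voiced) — only voicing changes, and always toward the following segment.

partial assimilation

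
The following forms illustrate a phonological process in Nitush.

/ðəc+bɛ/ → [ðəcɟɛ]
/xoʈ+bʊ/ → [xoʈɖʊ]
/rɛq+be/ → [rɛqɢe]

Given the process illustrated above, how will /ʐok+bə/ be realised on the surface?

The data show progressive place assimilation: /b/ → [ɟ] after /c/; /b/ → [ɖ] after /ʈ/; /b/ → [ɢ] after /q/. In each pair only place changes, matching the preceding consonant, while manner and voice stay constant.
The rule targets /b/ (voiced bilabial stop), which sits after the trigger /k/ (velar).
A voiced velar stop is [g], so the surface segment is [g].

[ʐokgə]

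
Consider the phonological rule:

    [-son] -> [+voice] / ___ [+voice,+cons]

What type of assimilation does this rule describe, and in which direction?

The target ([-son], obstruents) acquires [+voice] next to a voiced consonant ([+voice,+cons]) — it takes on the voicing of its neighbour, so the feature that spreads is voicing.
The conditioning segment sits to the right of the focus bar, meaning the trigger follows the segment that changes — regressive assimilation.

regressive voicing assimilation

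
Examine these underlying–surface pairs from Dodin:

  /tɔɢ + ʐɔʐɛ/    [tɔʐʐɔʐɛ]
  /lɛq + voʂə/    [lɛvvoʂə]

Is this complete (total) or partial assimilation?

The segment that alternates is /ɢ/, which surfaces as [ʐ] when adjacent to /ʐ/.
The output [ʐ] is identical to the trigger /ʐ/ — every feature (place, manner, voicing) has been copied — so this is total assimilation.
The other form behaves the same way: /q/ → [v] before /v/ — in each case the output is a copy of the following consonant.

total assimilation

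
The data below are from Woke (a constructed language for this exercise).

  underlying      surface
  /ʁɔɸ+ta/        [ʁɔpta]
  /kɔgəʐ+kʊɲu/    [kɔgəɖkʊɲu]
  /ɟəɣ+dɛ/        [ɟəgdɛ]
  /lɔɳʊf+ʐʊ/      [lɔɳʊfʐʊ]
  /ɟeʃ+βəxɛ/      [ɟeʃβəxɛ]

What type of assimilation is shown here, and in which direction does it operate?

Comparing underlying and surface forms, /ɸ/ → [p] is the alternation; the neighbouring /t/ is constant.
The change fricative → stop matches the manner of the following /t/, identifying this as manner assimilation.
Place and voice are unchanged, so the assimilation is partial, not total.
The same holds elsewhere in the data: /ʐ/ → [ɖ] before /k/ (fricative → stop, matching a stop); /ɣ/ → [g] before /d/ (fricative → stop, matching a stop) — only manner changes, and always toward the following segment.
Nothing changes in [lɔɳʊfʐʊ], [ɟeʃβəxɛ]: there the adjacent consonants already agree in manner (/f/ and /ʐ/ are both fricatives; /ʃ/ and /β/ are both fricatives), so these forms are consistent with the same rule.
Since the segment that changes precedes the conditioning segment, the assimilation is regressive.

regressive manner assimilation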